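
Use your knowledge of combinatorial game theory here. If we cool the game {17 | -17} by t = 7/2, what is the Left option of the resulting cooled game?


Original game: {17 | -17} (a switch {a | b} with a > b).
Cooling by t (for t below the temperature (a - b)/2 = 17) taxes each move by t: {a | b} cooled by t is {a - t | b + t}.
Cooling amount: t = 7/2
Cooled Left option: 17 - 7/2 = 27/2
Cooled Right option: -17 + 7/2 = -27/2
Cooled game: {27/2 | -27/2}
Left option = 27/2

27/2


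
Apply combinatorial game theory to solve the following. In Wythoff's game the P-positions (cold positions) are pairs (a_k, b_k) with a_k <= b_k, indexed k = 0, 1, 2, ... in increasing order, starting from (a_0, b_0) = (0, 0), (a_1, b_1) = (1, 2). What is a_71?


By Wythoff's theorem, a_k = floor(k * phi) and b_k = floor(k * phi^2) = a_k + k, where phi = (1 + sqrt(5))/2 is the golden ratio.
phi = (1 + sqrt(5))/2 = 1.618034
k = 71
k * phi = 71 * 1.618034 = 114.880413
a_71 = floor(k * phi) = 114

114


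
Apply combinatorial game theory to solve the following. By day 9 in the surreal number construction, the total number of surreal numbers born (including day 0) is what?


Day 0: {|} = 0 is born. Count = 1.
Day n: the number of surreal numbers born by day n is 2^(n+1) - 1.
By day 0: 2^1 - 1 = 1
By day 1: 2^2 - 1 = 3
By day 2: 2^3 - 1 = 7
By day 3: 2^4 - 1 = 15
By day 4: 2^5 - 1 = 31
By day 5: 2^6 - 1 = 63
By day 6: 2^7 - 1 = 127
By day 7: 2^8 - 1 = 255
By day 8: 2^9 - 1 = 511
By day 9: 2^10 - 1 = 1023
By day 9: 1023 surreal numbers.

1023


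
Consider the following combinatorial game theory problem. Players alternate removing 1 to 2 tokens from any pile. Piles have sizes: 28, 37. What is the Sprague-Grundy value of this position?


Subtraction set: {1, 2}
For this subtraction set, G(n) = n mod 3 (period = max + 1 = 3).
Pile 1 (size 28): G(28) = 28 mod 3 = 1
Pile 2 (size 37): G(37) = 37 mod 3 = 1
Total Grundy value = XOR of all: 1 XOR 1 = 0

0


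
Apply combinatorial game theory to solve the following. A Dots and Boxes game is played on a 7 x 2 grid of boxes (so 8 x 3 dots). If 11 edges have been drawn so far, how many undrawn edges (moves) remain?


Grid: 7 x 2 boxes, i.e. 8 rows and 3 columns of dots.
Horizontal edges: (rows + 1) * cols = 8 * 2 = 16
Vertical edges: rows * (cols + 1) = 7 * 3 = 21
Total edges: 16 + 21 = 37
Edges drawn: 11
Remaining: 37 - 11 = 26

26


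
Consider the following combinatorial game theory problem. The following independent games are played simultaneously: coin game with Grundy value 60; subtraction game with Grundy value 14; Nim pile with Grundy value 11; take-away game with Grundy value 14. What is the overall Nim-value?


By the Sprague-Grundy theorem, the Grundy value of a sum of games is the XOR of individual Grundy values.
coin game: Grundy value = 60. Running XOR: 0 XOR 60 = 60
subtraction game: Grundy value = 14. Running XOR: 60 XOR 14 = 50
Nim pile: Grundy value = 11. Running XOR: 50 XOR 11 = 57
take-away game: Grundy value = 14. Running XOR: 57 XOR 14 = 55
The combined Grundy value is 55.

55


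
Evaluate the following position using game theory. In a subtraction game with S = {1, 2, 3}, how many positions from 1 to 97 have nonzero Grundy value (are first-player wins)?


Subtraction set S = {1, 2, 3}, so G(n) = n mod 4.
G(n) = 0 when n is a multiple of 4.
Multiples of 4 in [1, 97]: 24
N-positions (nonzero Grundy) = 97 - 24 = 73

73


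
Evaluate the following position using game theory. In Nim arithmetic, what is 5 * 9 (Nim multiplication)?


Nim multiplication is bilinear over XOR: (u XOR v) * w = (u*w) XOR (v*w).
So we split each operand into its bit components and XOR the pairwise Nim products.
5 = 1 + 4 (as XOR of powers of 2).
9 = 1 + 8 (as XOR of powers of 2).
Using the standard Nim-product table on single bits:
  2*2 = 3,   2*4 = 8,   2*8 = 12,
  4*4 = 6,   4*8 = 11,  8*8 = 13,
and  1*x = x (identity), k*l = l*k (commutative).
Pairwise Nim products:
  1 * 1 = 1
  1 * 8 = 8
  4 * 1 = 4
  4 * 8 = 11
XOR them: 1 XOR 8 XOR 4 XOR 11 = 6.
Result: 5 * 9 = 6 (in Nim).

6


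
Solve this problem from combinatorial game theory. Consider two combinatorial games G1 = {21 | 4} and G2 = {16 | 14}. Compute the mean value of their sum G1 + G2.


G1 = {21 | 4}, G2 = {16 | 14}
Each is a switch {a | b} with numbers a > b; its mean value is (a + b)/2, and mean value is additive over game sums: m(G1 + G2) = m(G1) + m(G2).
Mean of G1 = (21 + (4))/2 = 25/2 = 25/2
Mean of G2 = (16 + (14))/2 = 30/2 = 15
Mean of G1 + G2 = 25/2 + 15 = 55/2

55/2


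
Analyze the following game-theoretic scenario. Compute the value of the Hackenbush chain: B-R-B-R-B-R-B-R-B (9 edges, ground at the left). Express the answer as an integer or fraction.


Edges (from ground): B-R-B-R-B-R-B-R-B
By Berlekamp's sign-expansion rule, a Blue-Red Hackenbush stalk has the value of the surreal number whose sign sequence is the edge sequence with B -> + and R -> -.
Sign sequence: +-+-+-+-+
Trace the sign expansion in the surreal number tree, starting from 0:
Edge 1: B (sign +) -> bounds (0, +inf), value = 1
Edge 2: R (sign -) -> bounds (0, 1), value = 1/2
Edge 3: B (sign +) -> bounds (1/2, 1), value = 3/4
Edge 4: R (sign -) -> bounds (1/2, 3/4), value = 5/8
Edge 5: B (sign +) -> bounds (5/8, 3/4), value = 11/16
Edge 6: R (sign -) -> bounds (5/8, 11/16), value = 21/32
Edge 7: B (sign +) -> bounds (21/32, 11/16), value = 43/64
Edge 8: R (sign -) -> bounds (21/32, 43/64), value = 85/128
Edge 9: B (sign +) -> bounds (85/128, 43/64), value = 171/256
Game value = 171/256

171/256


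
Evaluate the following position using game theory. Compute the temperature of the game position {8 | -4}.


The game is {8 | -4}, a switch {a | b} with numbers a > b.
Cooling {a | b} by t gives {a - t | b + t}, which stops being hot when a - t = b + t, i.e. at t = (a - b)/2. So the temperature of a switch is (a - b)/2.
Temperature = (Left option - Right option) / 2
= (8 - (-4)) / 2
= 12 / 2
= 6

6


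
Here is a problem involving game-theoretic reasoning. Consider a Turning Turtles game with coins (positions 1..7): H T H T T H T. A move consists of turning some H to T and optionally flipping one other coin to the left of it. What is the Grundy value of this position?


Coins: H T H T T H T
Key fact: a single head at position k behaves exactly like a Nim heap of size k (turning it to T and optionally flipping a coin at j < k corresponds to moving the heap from k to j, or to 0), and heads combine as a disjunctive sum (two heads at the same place would cancel, matching j XOR j = 0). So the Nim-value is the XOR of the 1-indexed positions of the heads.
Face-up positions (1-indexed): [1, 3, 6]
XOR 0 with 1: 0 XOR 1 = 1
XOR 1 with 3: 1 XOR 3 = 2
XOR 2 with 6: 2 XOR 6 = 4
Nim-value = 4

4


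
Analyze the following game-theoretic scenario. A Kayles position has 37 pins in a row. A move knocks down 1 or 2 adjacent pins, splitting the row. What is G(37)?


Kayles: a move removes 1 or 2 adjacent pins from a contiguous row.
Removing pins from a row of k leaves two independent rows (a, b) with a + b = k - 1 (one pin) or a + b = k - 2 (two pins); an end removal gives a = 0.
By Sprague-Grundy, G(k) = mex{ G(a) XOR G(b) } over all these splits. G(0) = 0.
G(1): splits (0,0):0^0=0 -> mex({0}) = 1
G(2): splits (0,1):0^1=1 (0,0):0^0=0 -> mex({0, 1}) = 2
G(3): splits (0,2):0^2=2 (1,1):1^1=0 (0,1):0^1=1 -> mex({0, 1, 2}) = 3
G(4): splits (0,3):0^3=3 (1,2):1^2=3 (0,2):0^2=2 (1,1):1^1=0 -> mex({0, 2, 3}) = 1
G(5): splits (0,4):0^1=1 (1,3):1^3=2 (2,2):2^2=0 (0,3):0^3=3 (1,2):1^2=3 -> mex({0, 1, 2, 3}) = 4
G(6) = mex({0, 1, 2, 4}) = 3
G(7) = mex({0, 1, 3, 4, 5}) = 2
G(8) = mex({0, 2, 3, 5, 6}) = 1
G(9) = mex({0, 1, 2, 3, 6, 7}) = 4
G(10) = mex({0, 1, 3, 4, 5, 7}) = 2
G(11) = mex({0, 1, 2, 3, 4, 5}) = 6
G(12) = mex({0, 1, 2, 3, 5, 6, 7}) = 4
G(13) = mex({0, 2, 3, 4, 6, 7}) = 1
G(14) = mex({0, 1, 4, 5, 6, 7}) = 2
G(15) = mex({0, 1, 2, 3, 4, 5, 6}) = 7
G(16) = mex({0, 2, 3, 5, 6, 7}) = 1
G(17) = mex({0, 1, 2, 3, 5, 6, 7}) = 4
G(18) = mex({0, 1, 2, 4, 5, 6}) = 3
G(19) = mex({0, 1, 3, 4, 5, 7}) = 2
G(20) = mex({0, 2, 3, 4, 5, 6, 7}) = 1
G(21) = mex({0, 1, 2, 3, 5, 6, 7}) = 4
G(22) = mex({0, 1, 2, 3, 4, 5, 7}) = 6
G(23) = mex({0, 1, 2, 3, 4, 5, 6}) = 7
G(24) = mex({0, 1, 2, 3, 5, 6, 7}) = 4
G(25) = mex({0, 2, 3, 4, 6, 7}) = 1
G(26) = mex({0, 1, 3, 4, 5, 6, 7}) = 2
G(27) = mex({0, 1, 2, 3, 4, 5, 6, 7}) = 8
G(28) = mex({0, 1, 2, 3, 4, 6, 7, 8}) = 5
G(29) = mex({0, 1, 2, 3, 5, 6, 7, 8, 9}) = 4
G(30) = mex({0, 1, 2, 3, 4, 5, 6, 9, 10}) = 7
G(31) = mex({0, 1, 3, 4, 5, 7, 10, 11}) = 2
G(32) = mex({0, 2, 3, 4, 5, 6, 7, 9, 11}) = 1
G(33) = mex({0, 1, 2, 3, 4, 5, 6, 7, 9, 12}) = 8
G(34) = mex({0, 1, 2, 3, 4, 5, 7, 8, 11, 12}) = 6
G(35) = mex({0, 1, 2, 3, 4, 5, 6, 8, 9, 10, 11}) = 7
G(36) = mex({0, 1, 2, 3, 5, 6, 7, 9, 10}) = 4
G(37) = mex({0, 2, 3, 4, 6, 7, 9, 10, 11, 12}) = 1
Therefore G(37) = 1.

1


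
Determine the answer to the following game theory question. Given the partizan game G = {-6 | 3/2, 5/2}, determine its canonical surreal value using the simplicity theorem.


Left options: {-6}, max = -6
Right options: {3/2, 5/2}, min = 3/2
All options are numbers and max(Left) < min(Right), so by the simplicity theorem the value is the simplest (earliest-born) number strictly between -6 and 3/2.
Integers -5 through 1 all lie strictly between -6 and 3/2.
Among integers, the simplest (lowest birthday = smallest |n|; 0 is born on day 0, +-n on day n) is 0.
No non-integer in the interval can be simpler: if x is a non-integer in the interval, then floor(x) or ceil(x) also lies in the interval (the interval contains an integer), and both are proper prefixes of x's sign expansion, i.e. born earlier. So the game value is 0.
Game value = 0

0


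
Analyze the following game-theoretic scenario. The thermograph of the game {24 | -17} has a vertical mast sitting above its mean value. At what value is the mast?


Game = {24 | -17}, a switch {a | b} with numbers a > b.
Its thermograph has left wall a - t and right wall b + t, which meet at t = (a - b)/2, where both equal (a + b)/2. So the mast (mean value) is at (a + b)/2.
Mean = (24 + (-17))/2 = 7/2 = 7/2

7/2


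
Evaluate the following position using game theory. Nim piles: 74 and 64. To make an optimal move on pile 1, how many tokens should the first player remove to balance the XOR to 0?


Piles: 74 and 64
Current XOR: 74 XOR 64 = 10 (non-zero, so this is an N-position).
To make the XOR zero, we need to find a move that balances the piles.
For pile 1 (size 74): target = 74 XOR 10 = 64
We reduce pile 1 from 74 to 64.
Tokens removed: 74 - 64 = 10
Verification: 64 XOR 64 = 0

10


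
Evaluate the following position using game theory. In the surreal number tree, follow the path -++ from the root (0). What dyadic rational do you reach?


Sign expansion: -++
Rule: track bounds (lo, hi), initially (-inf, +inf). On '+', the current value becomes lo and we move to the simplest number in (value, hi): value + 1 if hi = +inf, otherwise the midpoint (value + hi)/2. On '-', the current value becomes hi and we move to value - 1 if lo = -inf, otherwise the midpoint (lo + value)/2.
Start at 0.
Step 1: sign = -, move left. Bounds: (-inf, 0). Value = -1
Step 2: sign = +, move right. Bounds: (-1, 0). Value = -1/2
Step 3: sign = +, move right. Bounds: (-1/2, 0). Value = -1/4
The surreal number with sign expansion -++ is -1/4.

-1/4


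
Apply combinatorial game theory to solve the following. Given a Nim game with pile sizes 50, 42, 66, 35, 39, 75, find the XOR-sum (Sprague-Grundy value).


We need the XOR (exclusive or) of all pile sizes.
After XOR-ing pile 1 (size 50): 0 XOR 50 = 50
After XOR-ing pile 2 (size 42): 50 XOR 42 = 24
After XOR-ing pile 3 (size 66): 24 XOR 66 = 90
After XOR-ing pile 4 (size 35): 90 XOR 35 = 121
After XOR-ing pile 5 (size 39): 121 XOR 39 = 94
After XOR-ing pile 6 (size 75): 94 XOR 75 = 21
The Nim-value of this position is 21.

21


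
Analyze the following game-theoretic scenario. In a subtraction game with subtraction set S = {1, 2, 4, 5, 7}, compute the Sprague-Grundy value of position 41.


The subtraction set is S = {1, 2, 4, 5, 7}.
G(k) = mex{ G(k - s) : s in S, s <= k }. We compute iteratively: G(0) = 0.
G(1) = mex({0}) = 1
G(2) = mex({0, 1}) = 2
G(3) = mex({1, 2}) = 0
G(4) = mex({0, 2}) = 1
G(5) = mex({0, 1}) = 2
G(6) = mex({1, 2}) = 0
G(7) = mex({0, 2}) = 1
G(8) = mex({0, 1}) = 2
G(9) = mex({1, 2}) = 0
Observe that G(3)..G(9) = 0, 1, 2, 0, 1, 2, 0 repeats G(0)..G(6) = 0, 1, 2, 0, 1, 2, 0.
For k >= max(S) = 7, G(k) is determined by the previous 7 values G(k-7)..G(k-1); a window of 7 consecutive values has recurred shifted by 3, so by induction G(k + 3) = G(k) for all k >= 0: the sequence is periodic from the start with period 3.
One period: G(0..2) = 0, 1, 2.
41 mod 3 = 2, so G(41) = G(2) = 2.

2


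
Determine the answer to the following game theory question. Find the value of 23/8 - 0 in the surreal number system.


x = 23/8, y = 0
Converting to common denominator: 8
x = 23/8, y = 0/8
x - y = 23/8 - 0 = 23/8

23/8


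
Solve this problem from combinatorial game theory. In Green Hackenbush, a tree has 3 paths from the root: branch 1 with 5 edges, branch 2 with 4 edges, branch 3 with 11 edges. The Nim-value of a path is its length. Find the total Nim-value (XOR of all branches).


The tree has 3 branches from the ground vertex.
In Green Hackenbush, the Nim-value of a simple path of length k is k.
Branch 1: length 5, Nim-value = 5
Branch 2: length 4, Nim-value = 4
Branch 3: length 11, Nim-value = 11
Total Nim-value = XOR of all branch values:
0 XOR 5 = 5
5 XOR 4 = 1
1 XOR 11 = 10
Nim-value of the tree = 10

10


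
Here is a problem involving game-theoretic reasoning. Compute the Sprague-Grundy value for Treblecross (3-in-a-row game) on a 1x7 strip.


Treblecross: place X on empty cells; 3-in-a-row wins.
Playing within two cells of an existing X lets the opponent win at once, so sensible play treats the cells i-2..i+2 around each X as dead. The player left with no safe cell loses, so this is a normal-play take-away game on strips of safe cells.
Placing X at cell i (0-indexed) of a strip of k safe cells leaves independent strips of sizes max(0, i-2) and max(0, k-i-3). Hence G(k) = mex{ G(max(0,i-2)) XOR G(max(0,k-i-3)) : 0 <= i < k }, with G(0) = 0.
G(1): splits (0,0):0^0=0 -> mex({0}) = 1
G(2): splits (0,0):0^0=0 -> mex({0}) = 1
G(3): splits (0,0):0^0=0 -> mex({0}) = 1
G(4): splits (0,1):0^1=1 (0,0):0^0=0 -> mex({0, 1}) = 2
G(5): splits (0,2):0^1=1 (0,1):0^1=1 (0,0):0^0=0 -> mex({0, 1}) = 2
G(6) = mex({1}) = 0
G(7) = mex({0, 1, 2}) = 3
Therefore G(7) = 3.

3


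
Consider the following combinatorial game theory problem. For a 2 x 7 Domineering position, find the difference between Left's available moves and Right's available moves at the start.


Board is 2 x 7 (rows x cols).
Left (vertical) placements: (rows-1) * cols = 1 * 7 = 7
Right (horizontal) placements: rows * (cols-1) = 2 * 6 = 12
Advantage = Left - Right = 7 - 12 = -5

-5


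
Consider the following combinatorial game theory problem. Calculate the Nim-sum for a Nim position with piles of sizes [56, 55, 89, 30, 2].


We need the XOR (exclusive or) of all pile sizes.
After XOR-ing pile 1 (size 56): 0 XOR 56 = 56
After XOR-ing pile 2 (size 55): 56 XOR 55 = 15
After XOR-ing pile 3 (size 89): 15 XOR 89 = 86
After XOR-ing pile 4 (size 30): 86 XOR 30 = 72
After XOR-ing pile 5 (size 2): 72 XOR 2 = 74
The Nim-value of this position is 74.

74


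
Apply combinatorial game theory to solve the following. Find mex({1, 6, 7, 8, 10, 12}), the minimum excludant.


Set = {1, 6, 7, 8, 10, 12}
0 is NOT in the set. This is the mex.
mex = 0

0


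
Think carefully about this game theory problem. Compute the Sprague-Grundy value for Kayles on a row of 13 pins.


Kayles: a move removes 1 or 2 adjacent pins from a contiguous row.
Removing pins from a row of k leaves two independent rows (a, b) with a + b = k - 1 (one pin) or a + b = k - 2 (two pins); an end removal gives a = 0.
By Sprague-Grundy, G(k) = mex{ G(a) XOR G(b) } over all these splits. G(0) = 0.
G(1): splits (0,0):0^0=0 -> mex({0}) = 1
G(2): splits (0,1):0^1=1 (0,0):0^0=0 -> mex({0, 1}) = 2
G(3): splits (0,2):0^2=2 (1,1):1^1=0 (0,1):0^1=1 -> mex({0, 1, 2}) = 3
G(4): splits (0,3):0^3=3 (1,2):1^2=3 (0,2):0^2=2 (1,1):1^1=0 -> mex({0, 2, 3}) = 1
G(5): splits (0,4):0^1=1 (1,3):1^3=2 (2,2):2^2=0 (0,3):0^3=3 (1,2):1^2=3 -> mex({0, 1, 2, 3}) = 4
G(6) = mex({0, 1, 2, 4}) = 3
G(7) = mex({0, 1, 3, 4, 5}) = 2
G(8) = mex({0, 2, 3, 5, 6}) = 1
G(9) = mex({0, 1, 2, 3, 6, 7}) = 4
G(10) = mex({0, 1, 3, 4, 5, 7}) = 2
G(11) = mex({0, 1, 2, 3, 4, 5}) = 6
G(12) = mex({0, 1, 2, 3, 5, 6, 7}) = 4
G(13) = mex({0, 2, 3, 4, 6, 7}) = 1
Therefore G(13) = 1.

1


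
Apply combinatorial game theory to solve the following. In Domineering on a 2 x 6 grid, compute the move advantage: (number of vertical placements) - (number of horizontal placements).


Board is 2 x 6 (rows x cols).
Left (vertical) placements: (rows-1) * cols = 1 * 6 = 6
Right (horizontal) placements: rows * (cols-1) = 2 * 5 = 10
Advantage = Left - Right = 6 - 10 = -4

-4


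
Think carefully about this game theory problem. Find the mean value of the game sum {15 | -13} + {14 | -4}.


G1 = {15 | -13}, G2 = {14 | -4}
Each is a switch {a | b} with numbers a > b; its mean value is (a + b)/2, and mean value is additive over game sums: m(G1 + G2) = m(G1) + m(G2).
Mean of G1 = (15 + (-13))/2 = 2/2 = 1
Mean of G2 = (14 + (-4))/2 = 10/2 = 5
Mean of G1 + G2 = 1 + 5 = 6

6


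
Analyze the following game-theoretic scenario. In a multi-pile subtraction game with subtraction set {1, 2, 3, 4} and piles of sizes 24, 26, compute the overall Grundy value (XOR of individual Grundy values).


Subtraction set: {1, 2, 3, 4}
For this subtraction set, G(n) = n mod 5 (period = max + 1 = 5).
Pile 1 (size 24): G(24) = 24 mod 5 = 4
Pile 2 (size 26): G(26) = 26 mod 5 = 1
Total Grundy value = XOR of all: 4 XOR 1 = 5

5


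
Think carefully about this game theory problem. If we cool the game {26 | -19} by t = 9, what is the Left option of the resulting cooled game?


Original game: {26 | -19} (a switch {a | b} with a > b).
Cooling by t (for t below the temperature (a - b)/2 = 45/2) taxes each move by t: {a | b} cooled by t is {a - t | b + t}.
Cooling amount: t = 9
Cooled Left option: 26 - 9 = 17
Cooled Right option: -19 + 9 = -10
Cooled game: {17 | -10}
Left option = 17

17


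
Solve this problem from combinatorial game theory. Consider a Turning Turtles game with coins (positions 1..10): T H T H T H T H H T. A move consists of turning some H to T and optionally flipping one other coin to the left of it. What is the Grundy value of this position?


Coins: T H T H T H T H H T
Key fact: a single head at position k behaves exactly like a Nim heap of size k (turning it to T and optionally flipping a coin at j < k corresponds to moving the heap from k to j, or to 0), and heads combine as a disjunctive sum (two heads at the same place would cancel, matching j XOR j = 0). So the Nim-value is the XOR of the 1-indexed positions of the heads.
Face-up positions (1-indexed): [2, 4, 6, 8, 9]
XOR 0 with 2: 0 XOR 2 = 2
XOR 2 with 4: 2 XOR 4 = 6
XOR 6 with 6: 6 XOR 6 = 0
XOR 0 with 8: 0 XOR 8 = 8
XOR 8 with 9: 8 XOR 9 = 1
Nim-value = 1

1


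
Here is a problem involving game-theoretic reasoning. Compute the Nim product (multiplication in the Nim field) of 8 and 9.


Nim multiplication is bilinear over XOR: (u XOR v) * w = (u*w) XOR (v*w).
So we split each operand into its bit components and XOR the pairwise Nim products.
8 = 8 (as XOR of powers of 2).
9 = 1 + 8 (as XOR of powers of 2).
Using the standard Nim-product table on single bits:
  2*2 = 3,   2*4 = 8,   2*8 = 12,
  4*4 = 6,   4*8 = 11,  8*8 = 13,
and  1*x = x (identity), k*l = l*k (commutative).
Pairwise Nim products:
  8 * 1 = 8
  8 * 8 = 13
XOR them: 8 XOR 13 = 5.
Result: 8 * 9 = 5 (in Nim).

5


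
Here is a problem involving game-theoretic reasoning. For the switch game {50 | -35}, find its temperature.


The game is {50 | -35}, a switch {a | b} with numbers a > b.
Cooling {a | b} by t gives {a - t | b + t}, which stops being hot when a - t = b + t, i.e. at t = (a - b)/2. So the temperature of a switch is (a - b)/2.
Temperature = (Left option - Right option) / 2
= (50 - (-35)) / 2
= 85 / 2
= 85/2

85/2


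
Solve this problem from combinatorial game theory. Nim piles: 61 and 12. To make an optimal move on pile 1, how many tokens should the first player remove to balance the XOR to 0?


Piles: 61 and 12
Current XOR: 61 XOR 12 = 49 (non-zero, so this is an N-position).
To make the XOR zero, we need to find a move that balances the piles.
For pile 1 (size 61): target = 61 XOR 49 = 12
We reduce pile 1 from 61 to 12.
Tokens removed: 61 - 12 = 49
Verification: 12 XOR 12 = 0

49


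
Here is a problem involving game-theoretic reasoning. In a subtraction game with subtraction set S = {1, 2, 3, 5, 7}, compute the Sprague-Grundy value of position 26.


The subtraction set is S = {1, 2, 3, 5, 7}.
G(k) = mex{ G(k - s) : s in S, s <= k }. We compute iteratively: G(0) = 0.
G(1) = mex({0}) = 1
G(2) = mex({0, 1}) = 2
G(3) = mex({0, 1, 2}) = 3
G(4) = mex({1, 2, 3}) = 0
G(5) = mex({0, 2, 3}) = 1
G(6) = mex({0, 1, 3}) = 2
G(7) = mex({0, 1, 2}) = 3
G(8) = mex({1, 2, 3}) = 0
G(9) = mex({0, 2, 3}) = 1
G(10) = mex({0, 1, 3}) = 2
Observe that G(4)..G(10) = 0, 1, 2, 3, 0, 1, 2 repeats G(0)..G(6) = 0, 1, 2, 3, 0, 1, 2.
For k >= max(S) = 7, G(k) is determined by the previous 7 values G(k-7)..G(k-1); a window of 7 consecutive values has recurred shifted by 4, so by induction G(k + 4) = G(k) for all k >= 0: the sequence is periodic from the start with period 4.
One period: G(0..3) = 0, 1, 2, 3.
26 mod 4 = 2, so G(26) = G(2) = 2.

2


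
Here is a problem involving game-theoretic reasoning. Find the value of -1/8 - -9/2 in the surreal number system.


x = -1/8, y = -9/2
Converting to common denominator: 8
x = -1/8, y = -36/8
x - y = -1/8 - -9/2 = 35/8

35/8


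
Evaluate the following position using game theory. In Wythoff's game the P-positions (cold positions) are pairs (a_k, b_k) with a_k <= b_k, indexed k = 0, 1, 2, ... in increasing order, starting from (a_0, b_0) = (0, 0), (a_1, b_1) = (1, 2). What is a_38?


By Wythoff's theorem, a_k = floor(k * phi) and b_k = floor(k * phi^2) = a_k + k, where phi = (1 + sqrt(5))/2 is the golden ratio.
phi = (1 + sqrt(5))/2 = 1.618034
k = 38
k * phi = 38 * 1.618034 = 61.485292
a_38 = floor(k * phi) = 61

61


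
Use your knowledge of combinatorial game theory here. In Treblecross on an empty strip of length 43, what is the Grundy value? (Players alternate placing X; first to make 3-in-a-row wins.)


Treblecross: place X on empty cells; 3-in-a-row wins.
Playing within two cells of an existing X lets the opponent win at once, so sensible play treats the cells i-2..i+2 around each X as dead. The player left with no safe cell loses, so this is a normal-play take-away game on strips of safe cells.
Placing X at cell i (0-indexed) of a strip of k safe cells leaves independent strips of sizes max(0, i-2) and max(0, k-i-3). Hence G(k) = mex{ G(max(0,i-2)) XOR G(max(0,k-i-3)) : 0 <= i < k }, with G(0) = 0.
G(1): splits (0,0):0^0=0 -> mex({0}) = 1
G(2): splits (0,0):0^0=0 -> mex({0}) = 1
G(3): splits (0,0):0^0=0 -> mex({0}) = 1
G(4): splits (0,1):0^1=1 (0,0):0^0=0 -> mex({0, 1}) = 2
G(5): splits (0,2):0^1=1 (0,1):0^1=1 (0,0):0^0=0 -> mex({0, 1}) = 2
G(6) = mex({1}) = 0
G(7) = mex({0, 1, 2}) = 3
G(8) = mex({0, 1, 2}) = 3
G(9) = mex({0, 2}) = 1
G(10) = mex({0, 2, 3}) = 1
G(11) = mex({0, 3}) = 1
G(12) = mex({1, 3}) = 0
G(13) = mex({0, 1, 2, 3}) = 4
G(14) = mex({0, 1, 2}) = 3
G(15) = mex({0, 1, 2}) = 3
G(16) = mex({0, 1, 2, 4}) = 3
G(17) = mex({0, 1, 3, 4}) = 2
G(18) = mex({0, 1, 3, 4}) = 2
G(19) = mex({0, 1, 3, 5}) = 2
G(20) = mex({0, 1, 2, 3, 5}) = 4
G(21) = mex({0, 1, 2, 3, 5}) = 4
G(22) = mex({1, 2, 6}) = 0
G(23) = mex({0, 1, 2, 3, 4, 6}) = 5
G(24) = mex({0, 1, 2, 3, 4}) = 5
G(25) = mex({0, 1, 3, 4, 7}) = 2
G(26) = mex({0, 1, 3, 4, 5, 7}) = 2
G(27) = mex({0, 1, 3, 5}) = 2
G(28) = mex({0, 1, 2, 5}) = 3
G(29) = mex({0, 1, 2, 4, 5, 6}) = 3
G(30) = mex({1, 2, 4, 6}) = 0
G(31) = mex({0, 1, 2, 3, 4, 6}) = 5
G(32) = mex({1, 2, 3, 4, 7}) = 0
G(33) = mex({0, 3, 7}) = 1
G(34) = mex({0, 2, 3, 5, 7}) = 1
G(35) = mex({0, 2, 3, 5, 6}) = 1
G(36) = mex({0, 1, 2, 5, 6}) = 3
G(37) = mex({0, 1, 2, 4, 5, 6}) = 3
G(38) = mex({0, 1, 2, 4}) = 3
G(39) = mex({0, 1, 2, 3, 4, 7}) = 5
G(40) = mex({0, 1, 2, 3, 4, 5, 7}) = 6
G(41) = mex({0, 1, 2, 3, 5, 7}) = 4
G(42) = mex({0, 1, 2, 3, 5, 6, 7}) = 4
G(43) = mex({0, 2, 3, 5, 6}) = 1
Therefore G(43) = 1.

1


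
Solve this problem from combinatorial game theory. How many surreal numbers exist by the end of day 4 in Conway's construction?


Day 0: {|} = 0 is born. Count = 1.
Day n: the number of surreal numbers born by day n is 2^(n+1) - 1.
By day 0: 2^1 - 1 = 1
By day 1: 2^2 - 1 = 3
By day 2: 2^3 - 1 = 7
By day 3: 2^4 - 1 = 15
By day 4: 2^5 - 1 = 31
By day 4: 31 surreal numbers.

31


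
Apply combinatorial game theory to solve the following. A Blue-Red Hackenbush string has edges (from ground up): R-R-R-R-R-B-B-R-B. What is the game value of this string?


Edges (from ground): R-R-R-R-R-B-B-R-B
By Berlekamp's sign-expansion rule, a Blue-Red Hackenbush stalk has the value of the surreal number whose sign sequence is the edge sequence with B -> + and R -> -.
Sign sequence: -----++-+
Trace the sign expansion in the surreal number tree, starting from 0:
Edge 1: R (sign -) -> bounds (-inf, 0), value = -1
Edge 2: R (sign -) -> bounds (-inf, -1), value = -2
Edge 3: R (sign -) -> bounds (-inf, -2), value = -3
Edge 4: R (sign -) -> bounds (-inf, -3), value = -4
Edge 5: R (sign -) -> bounds (-inf, -4), value = -5
Edge 6: B (sign +) -> bounds (-5, -4), value = -9/2
Edge 7: B (sign +) -> bounds (-9/2, -4), value = -17/4
Edge 8: R (sign -) -> bounds (-9/2, -17/4), value = -35/8
Edge 9: B (sign +) -> bounds (-35/8, -17/4), value = -69/16
Game value = -69/16

-69/16


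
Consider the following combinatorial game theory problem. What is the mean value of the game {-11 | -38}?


Game = {-11 | -38}, a switch {a | b} with numbers a > b.
Its thermograph has left wall a - t and right wall b + t, which meet at t = (a - b)/2, where both equal (a + b)/2. So the mast (mean value) is at (a + b)/2.
Mean = (-11 + (-38))/2 = -49/2 = -49/2

-49/2


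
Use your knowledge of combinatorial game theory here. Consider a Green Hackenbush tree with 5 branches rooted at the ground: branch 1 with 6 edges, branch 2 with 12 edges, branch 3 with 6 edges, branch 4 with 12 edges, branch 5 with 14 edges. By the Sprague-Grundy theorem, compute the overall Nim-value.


The tree has 5 branches from the ground vertex.
In Green Hackenbush, the Nim-value of a simple path of length k is k.
Branch 1: length 6, Nim-value = 6
Branch 2: length 12, Nim-value = 12
Branch 3: length 6, Nim-value = 6
Branch 4: length 12, Nim-value = 12
Branch 5: length 14, Nim-value = 14
Total Nim-value = XOR of all branch values:
0 XOR 6 = 6
6 XOR 12 = 10
10 XOR 6 = 12
12 XOR 12 = 0
0 XOR 14 = 14
Nim-value of the tree = 14

14


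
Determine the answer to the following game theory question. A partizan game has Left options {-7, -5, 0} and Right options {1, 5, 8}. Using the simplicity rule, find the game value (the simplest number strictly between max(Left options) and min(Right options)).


Left options: {-7, -5, 0}, max = 0
Right options: {1, 5, 8}, min = 1
All options are numbers and max(Left) < min(Right), so by the simplicity theorem the value is the simplest (earliest-born) number strictly between 0 and 1.
No integer lies strictly between 0 and 1, so the value is the dyadic rational m/2^k in the interval with the smallest k (then m odd); search k = 1, 2, ...:
Denominator 2: 1/2 lies strictly between 0 and 1 -- found.
The simplest number in the interval is 1/2.
Game value = 1/2

1/2


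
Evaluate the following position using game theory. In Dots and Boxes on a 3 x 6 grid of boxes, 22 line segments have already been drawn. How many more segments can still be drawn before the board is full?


Grid: 3 x 6 boxes, i.e. 4 rows and 7 columns of dots.
Horizontal edges: (rows + 1) * cols = 4 * 6 = 24
Vertical edges: rows * (cols + 1) = 3 * 7 = 21
Total edges: 24 + 21 = 45
Edges drawn: 22
Remaining: 45 - 22 = 23

23


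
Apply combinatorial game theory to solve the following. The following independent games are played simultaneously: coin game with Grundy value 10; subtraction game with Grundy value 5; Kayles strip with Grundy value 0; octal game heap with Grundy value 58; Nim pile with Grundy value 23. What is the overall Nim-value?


By the Sprague-Grundy theorem, the Grundy value of a sum of games is the XOR of individual Grundy values.
coin game: Grundy value = 10. Running XOR: 0 XOR 10 = 10
subtraction game: Grundy value = 5. Running XOR: 10 XOR 5 = 15
Kayles strip: Grundy value = 0. Running XOR: 15 XOR 0 = 15
octal game heap: Grundy value = 58. Running XOR: 15 XOR 58 = 53
Nim pile: Grundy value = 23. Running XOR: 53 XOR 23 = 34
The combined Grundy value is 34.

34


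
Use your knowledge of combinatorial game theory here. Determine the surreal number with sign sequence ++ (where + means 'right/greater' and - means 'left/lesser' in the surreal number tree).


Sign expansion: ++
Rule: track bounds (lo, hi), initially (-inf, +inf). On '+', the current value becomes lo and we move to the simplest number in (value, hi): value + 1 if hi = +inf, otherwise the midpoint (value + hi)/2. On '-', the current value becomes hi and we move to value - 1 if lo = -inf, otherwise the midpoint (lo + value)/2.
Start at 0.
Step 1: sign = +, move right. Bounds: (0, +inf). Value = 1
Step 2: sign = +, move right. Bounds: (1, +inf). Value = 2
The surreal number with sign expansion ++ is 2.

2


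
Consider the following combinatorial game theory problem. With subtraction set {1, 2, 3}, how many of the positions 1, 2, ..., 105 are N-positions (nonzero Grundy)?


Subtraction set S = {1, 2, 3}, so G(n) = n mod 4.
G(n) = 0 when n is a multiple of 4.
Multiples of 4 in [1, 105]: 26
N-positions (nonzero Grundy) = 105 - 26 = 79

79


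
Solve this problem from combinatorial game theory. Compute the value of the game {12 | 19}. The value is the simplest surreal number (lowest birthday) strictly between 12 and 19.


Left options: {12}, max = 12
Right options: {19}, min = 19
All options are numbers and max(Left) < min(Right), so by the simplicity theorem the value is the simplest (earliest-born) number strictly between 12 and 19.
Integers 13 through 18 all lie strictly between 12 and 19.
Among integers, the simplest (lowest birthday = smallest |n|; 0 is born on day 0, +-n on day n) is 13.
No non-integer in the interval can be simpler: if x is a non-integer in the interval, then floor(x) or ceil(x) also lies in the interval (the interval contains an integer), and both are proper prefixes of x's sign expansion, i.e. born earlier. So the game value is 13.
Game value = 13

13


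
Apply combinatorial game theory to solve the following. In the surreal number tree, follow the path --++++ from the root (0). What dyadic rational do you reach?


Sign expansion: --++++
Rule: track bounds (lo, hi), initially (-inf, +inf). On '+', the current value becomes lo and we move to the simplest number in (value, hi): value + 1 if hi = +inf, otherwise the midpoint (value + hi)/2. On '-', the current value becomes hi and we move to value - 1 if lo = -inf, otherwise the midpoint (lo + value)/2.
Start at 0.
Step 1: sign = -, move left. Bounds: (-inf, 0). Value = -1
Step 2: sign = -, move left. Bounds: (-inf, -1). Value = -2
Step 3: sign = +, move right. Bounds: (-2, -1). Value = -3/2
Step 4: sign = +, move right. Bounds: (-3/2, -1). Value = -5/4
Step 5: sign = +, move right. Bounds: (-5/4, -1). Value = -9/8
Step 6: sign = +, move right. Bounds: (-9/8, -1). Value = -17/16
The surreal number with sign expansion --++++ is -17/16.

-17/16


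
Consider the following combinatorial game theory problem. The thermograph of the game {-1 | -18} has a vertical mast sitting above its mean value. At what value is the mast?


Game = {-1 | -18}, a switch {a | b} with numbers a > b.
Its thermograph has left wall a - t and right wall b + t, which meet at t = (a - b)/2, where both equal (a + b)/2. So the mast (mean value) is at (a + b)/2.
Mean = (-1 + (-18))/2 = -19/2 = -19/2

-19/2


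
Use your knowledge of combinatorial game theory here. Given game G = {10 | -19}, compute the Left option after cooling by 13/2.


Original game: {10 | -19} (a switch {a | b} with a > b).
Cooling by t (for t below the temperature (a - b)/2 = 29/2) taxes each move by t: {a | b} cooled by t is {a - t | b + t}.
Cooling amount: t = 13/2
Cooled Left option: 10 - 13/2 = 7/2
Cooled Right option: -19 + 13/2 = -25/2
Cooled game: {7/2 | -25/2}
Left option = 7/2

7/2


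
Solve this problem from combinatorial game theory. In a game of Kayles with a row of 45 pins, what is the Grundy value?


Kayles: a move removes 1 or 2 adjacent pins from a contiguous row.
Removing pins from a row of k leaves two independent rows (a, b) with a + b = k - 1 (one pin) or a + b = k - 2 (two pins); an end removal gives a = 0.
By Sprague-Grundy, G(k) = mex{ G(a) XOR G(b) } over all these splits. G(0) = 0.
G(1): splits (0,0):0^0=0 -> mex({0}) = 1
G(2): splits (0,1):0^1=1 (0,0):0^0=0 -> mex({0, 1}) = 2
G(3): splits (0,2):0^2=2 (1,1):1^1=0 (0,1):0^1=1 -> mex({0, 1, 2}) = 3
G(4): splits (0,3):0^3=3 (1,2):1^2=3 (0,2):0^2=2 (1,1):1^1=0 -> mex({0, 2, 3}) = 1
G(5): splits (0,4):0^1=1 (1,3):1^3=2 (2,2):2^2=0 (0,3):0^3=3 (1,2):1^2=3 -> mex({0, 1, 2, 3}) = 4
G(6) = mex({0, 1, 2, 4}) = 3
G(7) = mex({0, 1, 3, 4, 5}) = 2
G(8) = mex({0, 2, 3, 5, 6}) = 1
G(9) = mex({0, 1, 2, 3, 6, 7}) = 4
G(10) = mex({0, 1, 3, 4, 5, 7}) = 2
G(11) = mex({0, 1, 2, 3, 4, 5}) = 6
G(12) = mex({0, 1, 2, 3, 5, 6, 7}) = 4
G(13) = mex({0, 2, 3, 4, 6, 7}) = 1
G(14) = mex({0, 1, 4, 5, 6, 7}) = 2
G(15) = mex({0, 1, 2, 3, 4, 5, 6}) = 7
G(16) = mex({0, 2, 3, 5, 6, 7}) = 1
G(17) = mex({0, 1, 2, 3, 5, 6, 7}) = 4
G(18) = mex({0, 1, 2, 4, 5, 6}) = 3
G(19) = mex({0, 1, 3, 4, 5, 7}) = 2
G(20) = mex({0, 2, 3, 4, 5, 6, 7}) = 1
G(21) = mex({0, 1, 2, 3, 5, 6, 7}) = 4
G(22) = mex({0, 1, 2, 3, 4, 5, 7}) = 6
G(23) = mex({0, 1, 2, 3, 4, 5, 6}) = 7
G(24) = mex({0, 1, 2, 3, 5, 6, 7}) = 4
G(25) = mex({0, 2, 3, 4, 6, 7}) = 1
G(26) = mex({0, 1, 3, 4, 5, 6, 7}) = 2
G(27) = mex({0, 1, 2, 3, 4, 5, 6, 7}) = 8
G(28) = mex({0, 1, 2, 3, 4, 6, 7, 8}) = 5
G(29) = mex({0, 1, 2, 3, 5, 6, 7, 8, 9}) = 4
G(30) = mex({0, 1, 2, 3, 4, 5, 6, 9, 10}) = 7
G(31) = mex({0, 1, 3, 4, 5, 7, 10, 11}) = 2
G(32) = mex({0, 2, 3, 4, 5, 6, 7, 9, 11}) = 1
G(33) = mex({0, 1, 2, 3, 4, 5, 6, 7, 9, 12}) = 8
G(34) = mex({0, 1, 2, 3, 4, 5, 7, 8, 11, 12}) = 6
G(35) = mex({0, 1, 2, 3, 4, 5, 6, 8, 9, 10, 11}) = 7
G(36) = mex({0, 1, 2, 3, 5, 6, 7, 9, 10}) = 4
G(37) = mex({0, 2, 3, 4, 6, 7, 9, 10, 11, 12}) = 1
G(38) = mex({0, 1, 3, 4, 5, 6, 7, 9, 10, 11, 12}) = 2
G(39) = mex({0, 1, 2, 4, 5, 6, 7, 9, 10, 12, 14}) = 3
G(40) = mex({0, 2, 3, 4, 6, 7, 11, 12, 14}) = 1
G(41) = mex({0, 1, 2, 3, 5, 6, 7, 9, 10, 11, 12}) = 4
G(42) = mex({0, 1, 2, 3, 4, 5, 6, 9, 10}) = 7
G(43) = mex({0, 1, 3, 4, 5, 7, 9, 10, 12, 15}) = 2
G(44) = mex({0, 2, 3, 4, 5, 6, 7, 9, 10, 12, 15}) = 1
G(45) = mex({0, 1, 2, 3, 4, 5, 6, 7, 9, 10, 12, 14}) = 8
Therefore G(45) = 8.

8


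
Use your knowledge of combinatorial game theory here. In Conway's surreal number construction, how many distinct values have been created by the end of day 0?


Day 0: {|} = 0 is born. Count = 1.
Day n: the number of surreal numbers born by day n is 2^(n+1) - 1.
By day 0: 2^1 - 1 = 1
By day 0: 1 surreal numbers.

1


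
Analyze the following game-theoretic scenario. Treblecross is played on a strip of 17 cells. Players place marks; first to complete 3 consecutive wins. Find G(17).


Treblecross: place X on empty cells; 3-in-a-row wins.
Playing within two cells of an existing X lets the opponent win at once, so sensible play treats the cells i-2..i+2 around each X as dead. The player left with no safe cell loses, so this is a normal-play take-away game on strips of safe cells.
Placing X at cell i (0-indexed) of a strip of k safe cells leaves independent strips of sizes max(0, i-2) and max(0, k-i-3). Hence G(k) = mex{ G(max(0,i-2)) XOR G(max(0,k-i-3)) : 0 <= i < k }, with G(0) = 0.
G(1): splits (0,0):0^0=0 -> mex({0}) = 1
G(2): splits (0,0):0^0=0 -> mex({0}) = 1
G(3): splits (0,0):0^0=0 -> mex({0}) = 1
G(4): splits (0,1):0^1=1 (0,0):0^0=0 -> mex({0, 1}) = 2
G(5): splits (0,2):0^1=1 (0,1):0^1=1 (0,0):0^0=0 -> mex({0, 1}) = 2
G(6) = mex({1}) = 0
G(7) = mex({0, 1, 2}) = 3
G(8) = mex({0, 1, 2}) = 3
G(9) = mex({0, 2}) = 1
G(10) = mex({0, 2, 3}) = 1
G(11) = mex({0, 3}) = 1
G(12) = mex({1, 3}) = 0
G(13) = mex({0, 1, 2, 3}) = 4
G(14) = mex({0, 1, 2}) = 3
G(15) = mex({0, 1, 2}) = 3
G(16) = mex({0, 1, 2, 4}) = 3
G(17) = mex({0, 1, 3, 4}) = 2
Therefore G(17) = 2.

2


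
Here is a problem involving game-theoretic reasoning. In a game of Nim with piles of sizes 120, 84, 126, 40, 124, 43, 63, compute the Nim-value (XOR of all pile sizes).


We need the XOR (exclusive or) of all pile sizes.
After XOR-ing pile 1 (size 120): 0 XOR 120 = 120
After XOR-ing pile 2 (size 84): 120 XOR 84 = 44
After XOR-ing pile 3 (size 126): 44 XOR 126 = 82
After XOR-ing pile 4 (size 40): 82 XOR 40 = 122
After XOR-ing pile 5 (size 124): 122 XOR 124 = 6
After XOR-ing pile 6 (size 43): 6 XOR 43 = 45
After XOR-ing pile 7 (size 63): 45 XOR 63 = 18
The Nim-value of this position is 18.

18


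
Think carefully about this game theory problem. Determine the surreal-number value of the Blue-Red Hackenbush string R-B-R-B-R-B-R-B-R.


Edges (from ground): R-B-R-B-R-B-R-B-R
By Berlekamp's sign-expansion rule, a Blue-Red Hackenbush stalk has the value of the surreal number whose sign sequence is the edge sequence with B -> + and R -> -.
Sign sequence: -+-+-+-+-
Trace the sign expansion in the surreal number tree, starting from 0:
Edge 1: R (sign -) -> bounds (-inf, 0), value = -1
Edge 2: B (sign +) -> bounds (-1, 0), value = -1/2
Edge 3: R (sign -) -> bounds (-1, -1/2), value = -3/4
Edge 4: B (sign +) -> bounds (-3/4, -1/2), value = -5/8
Edge 5: R (sign -) -> bounds (-3/4, -5/8), value = -11/16
Edge 6: B (sign +) -> bounds (-11/16, -5/8), value = -21/32
Edge 7: R (sign -) -> bounds (-11/16, -21/32), value = -43/64
Edge 8: B (sign +) -> bounds (-43/64, -21/32), value = -85/128
Edge 9: R (sign -) -> bounds (-43/64, -85/128), value = -171/256
Game value = -171/256

-171/256


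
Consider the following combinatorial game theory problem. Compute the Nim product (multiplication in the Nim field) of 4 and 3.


Nim multiplication is bilinear over XOR: (u XOR v) * w = (u*w) XOR (v*w).
So we split each operand into its bit components and XOR the pairwise Nim products.
4 = 4 (as XOR of powers of 2).
3 = 1 + 2 (as XOR of powers of 2).
Using the standard Nim-product table on single bits:
  2*2 = 3,   2*4 = 8,   2*8 = 12,
  4*4 = 6,   4*8 = 11,  8*8 = 13,
and  1*x = x (identity), k*l = l*k (commutative).
Pairwise Nim products:
  4 * 1 = 4
  4 * 2 = 8
XOR them: 4 XOR 8 = 12.
Result: 4 * 3 = 12 (in Nim).

12


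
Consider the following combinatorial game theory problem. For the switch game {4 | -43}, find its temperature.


The game is {4 | -43}, a switch {a | b} with numbers a > b.
Cooling {a | b} by t gives {a - t | b + t}, which stops being hot when a - t = b + t, i.e. at t = (a - b)/2. So the temperature of a switch is (a - b)/2.
Temperature = (Left option - Right option) / 2
= (4 - (-43)) / 2
= 47 / 2
= 47/2

47/2


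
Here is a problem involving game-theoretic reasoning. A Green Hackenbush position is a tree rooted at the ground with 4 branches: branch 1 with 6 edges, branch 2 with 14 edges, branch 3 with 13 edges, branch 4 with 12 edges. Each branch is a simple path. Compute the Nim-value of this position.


The tree has 4 branches from the ground vertex.
In Green Hackenbush, the Nim-value of a simple path of length k is k.
Branch 1: length 6, Nim-value = 6
Branch 2: length 14, Nim-value = 14
Branch 3: length 13, Nim-value = 13
Branch 4: length 12, Nim-value = 12
Total Nim-value = XOR of all branch values:
0 XOR 6 = 6
6 XOR 14 = 8
8 XOR 13 = 5
5 XOR 12 = 9
Nim-value of the tree = 9

9
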